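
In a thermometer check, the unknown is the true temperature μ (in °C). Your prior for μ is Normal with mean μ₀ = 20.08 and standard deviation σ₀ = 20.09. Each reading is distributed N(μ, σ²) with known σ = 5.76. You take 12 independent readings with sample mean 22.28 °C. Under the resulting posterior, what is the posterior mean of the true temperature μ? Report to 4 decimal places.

For Normal data with known variance σ², a Normal(μ₀, σ₀²) prior on μ is conjugate. Posterior precision = 1/σ₀² + n/σ²; posterior mean is the precision-weighted average of μ₀ and x̄.
n·x̄ = 12·22.28 = 267.36.
σ₀² = 20.09² = 403.6081, σ² = 5.76² = 33.1776; σ² + n·σ₀² = 33.1776 + 12·403.6081 = 4876.4748.
Posterior mean = (μ₀/σ₀² + n·x̄/σ²)/(1/σ₀² + n/σ²) = (σ²·μ₀ + σ₀²·n·x̄)/(σ² + n·σ₀²) = (33.1776·20.08 + 403.6081·267.36)/4876.4748 = 108574.867824/4876.4748 = 22.2650.

22.2650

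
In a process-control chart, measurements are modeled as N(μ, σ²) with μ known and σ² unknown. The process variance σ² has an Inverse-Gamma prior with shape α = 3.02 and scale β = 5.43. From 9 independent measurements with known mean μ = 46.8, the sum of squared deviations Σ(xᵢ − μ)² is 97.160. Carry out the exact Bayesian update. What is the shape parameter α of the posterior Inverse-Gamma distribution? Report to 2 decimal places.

With known mean μ and an Inverse-Gamma(α, β) prior on σ², the Normal likelihood is conjugate: posterior is Inv-Gamma(α + n/2, β + Σ(xᵢ−μ)²/2).
Posterior: Inv-Gamma(3.02 + 9/2, 5.43 + 97.160/2) = Inv-Gamma(7.52, 54.0100).
Posterior α = 7.52.

7.52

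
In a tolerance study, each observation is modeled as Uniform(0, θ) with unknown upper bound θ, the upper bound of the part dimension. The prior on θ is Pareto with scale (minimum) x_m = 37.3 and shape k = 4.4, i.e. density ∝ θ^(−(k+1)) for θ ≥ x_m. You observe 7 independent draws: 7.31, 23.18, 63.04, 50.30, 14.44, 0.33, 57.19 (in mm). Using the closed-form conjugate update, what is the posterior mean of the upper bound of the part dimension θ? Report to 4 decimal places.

A Pareto(scale x_m, shape k) prior on the upper bound θ of Uniform(0, θ) is conjugate: posterior is Pareto(max(x_m, max xᵢ), k + n).
Sample maximum = 63.04; prior scale x_m = 37.3 → posterior scale = max = 63.04.
Posterior shape = 4.4 + 7 = 11.4.
E[θ|data] = k·x_m/(k−1) = 11.4·63.04/10.4 = 69.1015.

69.1015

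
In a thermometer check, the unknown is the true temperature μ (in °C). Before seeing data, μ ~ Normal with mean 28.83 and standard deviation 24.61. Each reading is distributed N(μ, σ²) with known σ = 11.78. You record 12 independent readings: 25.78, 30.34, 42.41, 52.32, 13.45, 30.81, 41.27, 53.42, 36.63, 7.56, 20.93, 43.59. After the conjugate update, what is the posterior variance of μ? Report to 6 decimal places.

For Normal data with known variance σ², a Normal(μ₀, σ₀²) prior on μ is conjugate. Posterior precision = 1/σ₀² + n/σ²; posterior mean is the precision-weighted average of μ₀ and x̄.
σ₀² = 24.61² = 605.6521, σ² = 11.78² = 138.7684; σ² + n·σ₀² = 138.7684 + 12·605.6521 = 7406.5936.
Posterior precision = 1/σ₀² + n/σ² = 1/605.6521 + 12/138.7684 = (σ² + n·σ₀²)/(σ₀²σ²) = 7406.5936/(605.6521·138.7684); posterior variance σₙ² = σ₀²σ²/(σ² + n·σ₀²) = 605.6521·138.7684/7406.5936 = 11.347372.

11.347372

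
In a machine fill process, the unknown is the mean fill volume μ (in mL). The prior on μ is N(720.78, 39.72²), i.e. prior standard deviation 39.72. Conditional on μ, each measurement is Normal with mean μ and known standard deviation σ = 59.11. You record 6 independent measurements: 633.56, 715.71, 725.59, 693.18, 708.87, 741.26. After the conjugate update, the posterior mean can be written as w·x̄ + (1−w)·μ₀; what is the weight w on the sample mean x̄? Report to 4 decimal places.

0.7304

For Normal data with known variance σ², a Normal(μ₀, σ₀²) prior on μ is conjugate. Posterior precision = 1/σ₀² + n/σ²; posterior mean is the precision-weighted average of μ₀ and x̄.
σ₀² = 39.72² = 1577.6784, σ² = 59.11² = 3493.9921. Prior precision 1/σ₀² = 1/1577.6784; data precision n/σ² = 6/3493.9921.
w = (n/σ²)/(1/σ₀² + n/σ²) = n·σ₀²/(σ² + n·σ₀²) = 6·1577.6784/(3493.9921 + 6·1577.6784) = 9466.0704/12960.0625 = 0.7304.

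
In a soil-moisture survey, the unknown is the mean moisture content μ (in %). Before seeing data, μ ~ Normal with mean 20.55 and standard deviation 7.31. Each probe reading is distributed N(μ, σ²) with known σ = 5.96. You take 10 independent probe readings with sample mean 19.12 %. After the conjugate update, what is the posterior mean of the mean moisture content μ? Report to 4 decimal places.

19.2091

For Normal data with known variance σ², a Normal(μ₀, σ₀²) prior on μ is conjugate. Posterior precision = 1/σ₀² + n/σ²; posterior mean is the precision-weighted average of μ₀ and x̄.
n·x̄ = 10·19.12 = 191.2.
σ₀² = 7.31² = 53.4361, σ² = 5.96² = 35.5216; σ² + n·σ₀² = 35.5216 + 10·53.4361 = 569.8826.
Posterior mean = (μ₀/σ₀² + n·x̄/σ²)/(1/σ₀² + n/σ²) = (σ²·μ₀ + σ₀²·n·x̄)/(σ² + n·σ₀²) = (35.5216·20.55 + 53.4361·191.2)/569.8826 = 10946.9512/569.8826 = 19.2091.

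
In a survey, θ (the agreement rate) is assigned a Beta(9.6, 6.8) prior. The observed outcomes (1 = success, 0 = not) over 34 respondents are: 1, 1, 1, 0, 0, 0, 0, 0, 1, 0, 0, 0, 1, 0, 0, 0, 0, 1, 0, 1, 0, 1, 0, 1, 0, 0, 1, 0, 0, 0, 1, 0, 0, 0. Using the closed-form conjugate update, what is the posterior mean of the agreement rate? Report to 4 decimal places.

0.4087

The Beta prior is conjugate to a Binomial/Bernoulli likelihood; the update adds successes to α and failures to β.
Posterior: Beta(α+k, β+n−k) = Beta(9.6+11, 6.8+23) = Beta(20.6, 29.8).
Posterior mean = α/(α+β) = 20.6/50.4 = 0.4087.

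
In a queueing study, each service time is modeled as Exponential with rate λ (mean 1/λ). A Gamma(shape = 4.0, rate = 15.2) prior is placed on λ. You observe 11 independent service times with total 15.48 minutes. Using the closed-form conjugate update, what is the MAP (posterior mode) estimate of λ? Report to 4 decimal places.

0.4563

With a Gamma(shape α, rate β) prior on the exponential rate λ, the posterior after n observations with total T = Σxᵢ is Gamma(α+n, β+T).
Posterior: Gamma(4.0+11, 15.2+15.48) = Gamma(15.0, 30.68).
Mode = (α−1)/β = 0.4563.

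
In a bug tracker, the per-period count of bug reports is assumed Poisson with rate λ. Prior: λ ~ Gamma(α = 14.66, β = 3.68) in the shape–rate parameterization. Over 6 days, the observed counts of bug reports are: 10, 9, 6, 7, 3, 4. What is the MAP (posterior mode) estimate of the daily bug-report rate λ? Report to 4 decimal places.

With a Gamma(shape α, rate β) prior, the Poisson likelihood is conjugate: the posterior is Gamma(α + ΣXᵢ, β + n).
Sum of counts S = 39 over n = 6 days.
Posterior: Gamma(α+S, β+n) = Gamma(14.66+39, 3.68+6) = Gamma(53.66, 9.68).
Mode of Gamma(α,β) for α≥1 is (α−1)/β = 52.66/9.68 = 5.4401.

5.4401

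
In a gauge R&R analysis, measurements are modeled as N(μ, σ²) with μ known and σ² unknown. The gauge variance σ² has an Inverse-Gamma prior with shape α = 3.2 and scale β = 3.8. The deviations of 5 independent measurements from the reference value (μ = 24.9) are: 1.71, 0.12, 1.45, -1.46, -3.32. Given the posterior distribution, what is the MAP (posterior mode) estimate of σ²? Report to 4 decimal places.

With known mean μ and an Inverse-Gamma(α, β) prior on σ², the Normal likelihood is conjugate: posterior is Inv-Gamma(α + n/2, β + Σ(xᵢ−μ)²/2).
Σ(xᵢ−μ)² = (1.71)² + (0.12)² + (1.45)² + (-1.46)² + (-3.32)² = 18.1950.
Posterior: Inv-Gamma(3.2 + 5/2, 3.8 + 18.1950/2) = Inv-Gamma(5.70, 12.89750).
Mode = β/(α+1) = 12.89750/6.70 = 1.9250.

1.9250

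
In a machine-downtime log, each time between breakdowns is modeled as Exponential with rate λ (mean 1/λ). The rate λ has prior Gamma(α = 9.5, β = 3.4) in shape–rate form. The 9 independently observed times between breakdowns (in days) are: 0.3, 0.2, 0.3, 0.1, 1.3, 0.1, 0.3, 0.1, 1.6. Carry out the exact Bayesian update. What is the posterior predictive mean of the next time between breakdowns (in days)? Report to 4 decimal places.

0.4400

With a Gamma(shape α, rate β) prior on the exponential rate λ, the posterior after n observations with total T = Σxᵢ is Gamma(α+n, β+T).
Sum of observations T = 4.3 days; n = 9.
Posterior: Gamma(9.5+9, 3.4+4.3) = Gamma(18.5, 7.7).
The predictive distribution for the next observation is Lomax; its mean is β/(α−1) = 7.7/17.5 = 0.4400.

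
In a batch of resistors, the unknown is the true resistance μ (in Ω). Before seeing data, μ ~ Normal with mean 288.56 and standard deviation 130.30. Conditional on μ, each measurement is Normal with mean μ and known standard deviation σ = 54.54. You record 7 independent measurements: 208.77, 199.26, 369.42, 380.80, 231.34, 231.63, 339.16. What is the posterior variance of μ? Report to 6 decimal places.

For Normal data with known variance σ², a Normal(μ₀, σ₀²) prior on μ is conjugate. Posterior precision = 1/σ₀² + n/σ²; posterior mean is the precision-weighted average of μ₀ and x̄.
σ₀² = 130.30² = 16978.09, σ² = 54.54² = 2974.6116; σ² + n·σ₀² = 2974.6116 + 7·16978.09 = 121821.2416.
Posterior precision = 1/σ₀² + n/σ² = 1/16978.09 + 7/2974.6116 = (σ² + n·σ₀²)/(σ₀²σ²) = 121821.2416/(16978.09·2974.6116); posterior variance σₙ² = σ₀²σ²/(σ² + n·σ₀²) = 16978.09·2974.6116/121821.2416 = 414.568287.

414.568287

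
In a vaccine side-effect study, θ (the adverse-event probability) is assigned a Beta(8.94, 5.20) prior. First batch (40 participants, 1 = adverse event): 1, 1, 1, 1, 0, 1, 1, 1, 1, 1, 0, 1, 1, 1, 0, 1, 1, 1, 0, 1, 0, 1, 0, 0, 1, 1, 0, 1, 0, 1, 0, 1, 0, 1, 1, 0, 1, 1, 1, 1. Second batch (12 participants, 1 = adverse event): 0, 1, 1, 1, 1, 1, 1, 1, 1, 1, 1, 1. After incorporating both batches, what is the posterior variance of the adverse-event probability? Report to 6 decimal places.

The Beta prior is conjugate to a Binomial/Bernoulli likelihood; the update adds successes to α and failures to β.
After batch 1: Beta(8.94+28, 5.20+12) = Beta(36.94, 17.20).
After batch 2: Beta(36.94+11, 17.20+1) = Beta(47.94, 18.20).
Var = αβ/((α+β)²(α+β+1)) = 47.94·18.20/(66.14²·67.14) = 0.002971.

0.002971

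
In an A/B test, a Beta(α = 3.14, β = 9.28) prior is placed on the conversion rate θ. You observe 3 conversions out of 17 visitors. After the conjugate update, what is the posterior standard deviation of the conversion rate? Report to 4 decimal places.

The Beta prior is conjugate to a Binomial/Bernoulli likelihood; the update adds successes to α and failures to β.
Posterior: Beta(α+k, β+n−k) = Beta(3.14+3, 9.28+14) = Beta(6.14, 23.28).
Var = αβ/((α+β)²(α+β+1)) = 6.14·23.28/(29.42²·30.42) = 0.00542884; SD = √0.00542884 = 0.0737.

0.0737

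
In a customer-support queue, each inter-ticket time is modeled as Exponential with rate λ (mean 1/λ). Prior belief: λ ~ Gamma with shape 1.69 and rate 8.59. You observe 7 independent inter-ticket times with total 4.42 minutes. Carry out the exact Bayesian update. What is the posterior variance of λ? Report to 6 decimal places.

0.051341

With a Gamma(shape α, rate β) prior on the exponential rate λ, the posterior after n observations with total T = Σxᵢ is Gamma(α+n, β+T).
Posterior: Gamma(1.69+7, 8.59+4.42) = Gamma(8.69, 13.01).
Var = α/β² = 0.051341.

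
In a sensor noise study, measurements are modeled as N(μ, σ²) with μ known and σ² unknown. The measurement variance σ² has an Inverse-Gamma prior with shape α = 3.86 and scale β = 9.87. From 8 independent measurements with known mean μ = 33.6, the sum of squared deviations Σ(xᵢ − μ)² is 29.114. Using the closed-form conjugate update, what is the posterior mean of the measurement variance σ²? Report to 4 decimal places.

3.5608

With known mean μ and an Inverse-Gamma(α, β) prior on σ², the Normal likelihood is conjugate: posterior is Inv-Gamma(α + n/2, β + Σ(xᵢ−μ)²/2).
Posterior: Inv-Gamma(3.86 + 8/2, 9.87 + 29.114/2) = Inv-Gamma(7.86, 24.4270).
E[σ²|data] = β/(α−1) = 24.4270/6.86 = 3.5608.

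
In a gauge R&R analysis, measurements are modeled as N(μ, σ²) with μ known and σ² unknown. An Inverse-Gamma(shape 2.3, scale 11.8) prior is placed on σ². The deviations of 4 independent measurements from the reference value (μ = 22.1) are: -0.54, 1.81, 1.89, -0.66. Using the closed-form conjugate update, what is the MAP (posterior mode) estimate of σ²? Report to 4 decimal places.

With known mean μ and an Inverse-Gamma(α, β) prior on σ², the Normal likelihood is conjugate: posterior is Inv-Gamma(α + n/2, β + Σ(xᵢ−μ)²/2).
Σ(xᵢ−μ)² = (-0.54)² + (1.81)² + (1.89)² + (-0.66)² = 7.5754.
Posterior: Inv-Gamma(2.3 + 4/2, 11.8 + 7.5754/2) = Inv-Gamma(4.30, 15.58770).
Mode = β/(α+1) = 15.58770/5.30 = 2.9411.

2.9411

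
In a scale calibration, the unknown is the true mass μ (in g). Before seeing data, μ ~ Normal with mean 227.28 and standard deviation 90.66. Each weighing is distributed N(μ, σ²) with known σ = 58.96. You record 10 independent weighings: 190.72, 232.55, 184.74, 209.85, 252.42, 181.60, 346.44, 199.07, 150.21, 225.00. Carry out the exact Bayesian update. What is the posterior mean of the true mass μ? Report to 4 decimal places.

For Normal data with known variance σ², a Normal(μ₀, σ₀²) prior on μ is conjugate. Posterior precision = 1/σ₀² + n/σ²; posterior mean is the precision-weighted average of μ₀ and x̄.
Σxᵢ = 190.72 + 232.55 + 184.74 + 209.85 + 252.42 + 181.60 + 346.44 + 199.07 + 150.21 + 225.00 = 2172.6, so n·x̄ = 2172.6.
σ₀² = 90.66² = 8219.2356, σ² = 58.96² = 3476.2816; σ² + n·σ₀² = 3476.2816 + 10·8219.2356 = 85668.6376.
Posterior mean = (μ₀/σ₀² + n·x̄/σ²)/(1/σ₀² + n/σ²) = (σ²·μ₀ + σ₀²·n·x̄)/(σ² + n·σ₀²) = (3476.2816·227.28 + 8219.2356·2172.6)/85668.6376 = 18647200.546608/85668.6376 = 217.6666.

217.6666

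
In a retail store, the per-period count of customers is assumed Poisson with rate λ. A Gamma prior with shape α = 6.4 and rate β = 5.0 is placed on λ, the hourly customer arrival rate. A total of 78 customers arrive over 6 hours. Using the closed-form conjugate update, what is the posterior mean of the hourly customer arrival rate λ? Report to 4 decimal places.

With a Gamma(shape α, rate β) prior, the Poisson likelihood is conjugate: the posterior is Gamma(α + ΣXᵢ, β + n).
Posterior: Gamma(α+S, β+n) = Gamma(6.4+78, 5.0+6) = Gamma(84.4, 11.0).
Posterior mean = α/β = 84.4/11.0 = 7.6727.

7.6727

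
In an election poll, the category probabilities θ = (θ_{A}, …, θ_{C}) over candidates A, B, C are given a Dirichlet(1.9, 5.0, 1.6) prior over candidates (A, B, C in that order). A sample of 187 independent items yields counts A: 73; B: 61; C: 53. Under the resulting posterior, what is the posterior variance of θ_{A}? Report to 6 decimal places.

0.001203

The Dirichlet prior is conjugate to the Multinomial likelihood: each posterior αⱼ = prior αⱼ + observed count nⱼ.
Posterior concentration: (74.9, 66.0, 54.6), total = 195.5.
Var[θ_j] = α_j(Σα−α_j)/((Σα)²(Σα+1)) = 74.9·120.6/(195.5²·196.5) = 0.001203.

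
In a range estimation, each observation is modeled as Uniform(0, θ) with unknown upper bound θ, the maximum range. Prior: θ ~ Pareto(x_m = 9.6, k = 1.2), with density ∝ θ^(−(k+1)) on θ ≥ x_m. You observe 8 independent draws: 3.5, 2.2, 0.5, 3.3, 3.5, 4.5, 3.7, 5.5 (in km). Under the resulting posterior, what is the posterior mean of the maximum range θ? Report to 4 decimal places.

10.7707

A Pareto(scale x_m, shape k) prior on the upper bound θ of Uniform(0, θ) is conjugate: posterior is Pareto(max(x_m, max xᵢ), k + n).
Sample maximum = 5.5; prior scale x_m = 9.6 → posterior scale = max = 9.6.
Posterior shape = 1.2 + 8 = 9.2.
E[θ|data] = k·x_m/(k−1) = 9.2·9.6/8.2 = 10.7707.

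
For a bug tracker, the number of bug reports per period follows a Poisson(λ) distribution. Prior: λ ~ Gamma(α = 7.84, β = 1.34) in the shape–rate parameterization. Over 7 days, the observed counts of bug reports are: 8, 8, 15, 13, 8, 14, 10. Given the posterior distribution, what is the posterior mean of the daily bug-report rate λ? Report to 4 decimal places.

With a Gamma(shape α, rate β) prior, the Poisson likelihood is conjugate: the posterior is Gamma(α + ΣXᵢ, β + n).
Sum of counts S = 76 over n = 7 days.
Posterior: Gamma(α+S, β+n) = Gamma(7.84+76, 1.34+7) = Gamma(83.84, 8.34).
Posterior mean = α/β = 83.84/8.34 = 10.0528.

10.0528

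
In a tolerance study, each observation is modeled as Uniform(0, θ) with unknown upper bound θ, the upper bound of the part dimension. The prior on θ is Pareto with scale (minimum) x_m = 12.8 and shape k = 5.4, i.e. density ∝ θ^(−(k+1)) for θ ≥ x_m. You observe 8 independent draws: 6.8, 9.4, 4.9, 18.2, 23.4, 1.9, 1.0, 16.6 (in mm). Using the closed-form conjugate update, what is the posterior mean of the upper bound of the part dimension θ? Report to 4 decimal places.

A Pareto(scale x_m, shape k) prior on the upper bound θ of Uniform(0, θ) is conjugate: posterior is Pareto(max(x_m, max xᵢ), k + n).
Sample maximum = 23.4; prior scale x_m = 12.8 → posterior scale = max = 23.4.
Posterior shape = 5.4 + 8 = 13.4.
E[θ|data] = k·x_m/(k−1) = 13.4·23.4/12.4 = 25.2871.

25.2871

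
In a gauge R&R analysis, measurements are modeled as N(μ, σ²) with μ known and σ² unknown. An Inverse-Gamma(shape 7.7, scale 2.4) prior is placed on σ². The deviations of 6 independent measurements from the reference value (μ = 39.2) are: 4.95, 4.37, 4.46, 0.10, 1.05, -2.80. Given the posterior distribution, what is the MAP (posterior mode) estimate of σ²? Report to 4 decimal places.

With known mean μ and an Inverse-Gamma(α, β) prior on σ², the Normal likelihood is conjugate: posterior is Inv-Gamma(α + n/2, β + Σ(xᵢ−μ)²/2).
Σ(xᵢ−μ)² = (4.95)² + (4.37)² + (4.46)² + (0.10)² + (1.05)² + (-2.80)² = 72.4435.
Posterior: Inv-Gamma(7.7 + 6/2, 2.4 + 72.4435/2) = Inv-Gamma(10.70, 38.62175).
Mode = β/(α+1) = 38.62175/11.70 = 3.3010.

3.3010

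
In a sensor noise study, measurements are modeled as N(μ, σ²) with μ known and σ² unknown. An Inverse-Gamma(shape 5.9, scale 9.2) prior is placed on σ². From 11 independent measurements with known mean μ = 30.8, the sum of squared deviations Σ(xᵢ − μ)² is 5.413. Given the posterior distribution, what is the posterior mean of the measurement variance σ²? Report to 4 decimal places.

1.1449

With known mean μ and an Inverse-Gamma(α, β) prior on σ², the Normal likelihood is conjugate: posterior is Inv-Gamma(α + n/2, β + Σ(xᵢ−μ)²/2).
Posterior: Inv-Gamma(5.9 + 11/2, 9.2 + 5.413/2) = Inv-Gamma(11.40, 11.9065).
E[σ²|data] = β/(α−1) = 11.9065/10.40 = 1.1449.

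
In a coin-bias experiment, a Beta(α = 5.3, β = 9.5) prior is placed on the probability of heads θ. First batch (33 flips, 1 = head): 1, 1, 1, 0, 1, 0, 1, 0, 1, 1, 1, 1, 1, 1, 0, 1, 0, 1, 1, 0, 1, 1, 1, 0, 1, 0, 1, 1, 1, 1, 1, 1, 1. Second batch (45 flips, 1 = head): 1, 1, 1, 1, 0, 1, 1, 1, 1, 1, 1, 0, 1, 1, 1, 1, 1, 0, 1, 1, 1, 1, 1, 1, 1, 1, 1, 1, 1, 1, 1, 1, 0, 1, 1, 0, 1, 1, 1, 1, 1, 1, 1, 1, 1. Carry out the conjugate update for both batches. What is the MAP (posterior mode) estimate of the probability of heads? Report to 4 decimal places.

The Beta prior is conjugate to a Binomial/Bernoulli likelihood; the update adds successes to α and failures to β.
After batch 1: Beta(5.3+25, 9.5+8) = Beta(30.3, 17.5).
After batch 2: Beta(30.3+40, 17.5+5) = Beta(70.3, 22.5).
Mode of Beta(a,b) for a,b>1 is (a−1)/(a+b−2) = 69.3/90.8 = 0.7632.

0.7632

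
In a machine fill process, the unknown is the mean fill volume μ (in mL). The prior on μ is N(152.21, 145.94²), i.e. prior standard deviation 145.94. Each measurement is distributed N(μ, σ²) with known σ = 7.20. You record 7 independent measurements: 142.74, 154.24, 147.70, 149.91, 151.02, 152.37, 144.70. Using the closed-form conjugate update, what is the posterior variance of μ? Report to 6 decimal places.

For Normal data with known variance σ², a Normal(μ₀, σ₀²) prior on μ is conjugate. Posterior precision = 1/σ₀² + n/σ²; posterior mean is the precision-weighted average of μ₀ and x̄.
σ₀² = 145.94² = 21298.4836, σ² = 7.20² = 51.84; σ² + n·σ₀² = 51.84 + 7·21298.4836 = 149141.2252.
Posterior precision = 1/σ₀² + n/σ² = 1/21298.4836 + 7/51.84 = (σ² + n·σ₀²)/(σ₀²σ²) = 149141.2252/(21298.4836·51.84); posterior variance σₙ² = σ₀²σ²/(σ² + n·σ₀²) = 21298.4836·51.84/149141.2252 = 7.403140.

7.403140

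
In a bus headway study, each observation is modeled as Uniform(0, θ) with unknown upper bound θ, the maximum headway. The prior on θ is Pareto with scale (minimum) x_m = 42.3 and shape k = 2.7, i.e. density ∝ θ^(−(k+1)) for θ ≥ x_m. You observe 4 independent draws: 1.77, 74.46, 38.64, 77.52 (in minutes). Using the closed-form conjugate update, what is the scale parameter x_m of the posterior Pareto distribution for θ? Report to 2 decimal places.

A Pareto(scale x_m, shape k) prior on the upper bound θ of Uniform(0, θ) is conjugate: posterior is Pareto(max(x_m, max xᵢ), k + n).
Sample maximum = 77.52; prior scale x_m = 42.3 → posterior scale = max = 77.52.
Posterior shape = 2.7 + 4 = 6.7.
Posterior scale x_m = 77.52.

77.52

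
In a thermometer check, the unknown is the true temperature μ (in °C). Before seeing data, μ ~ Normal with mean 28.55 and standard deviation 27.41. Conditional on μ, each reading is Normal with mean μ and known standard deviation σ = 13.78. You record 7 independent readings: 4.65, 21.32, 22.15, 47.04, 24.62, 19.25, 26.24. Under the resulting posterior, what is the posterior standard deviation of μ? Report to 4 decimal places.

5.1168

For Normal data with known variance σ², a Normal(μ₀, σ₀²) prior on μ is conjugate. Posterior precision = 1/σ₀² + n/σ²; posterior mean is the precision-weighted average of μ₀ and x̄.
σ₀² = 27.41² = 751.3081, σ² = 13.78² = 189.8884; σ² + n·σ₀² = 189.8884 + 7·751.3081 = 5449.0451.
Posterior precision = 1/σ₀² + n/σ² = 1/751.3081 + 7/189.8884 = (σ² + n·σ₀²)/(σ₀²σ²) = 5449.0451/(751.3081·189.8884); posterior variance σₙ² = σ₀²σ²/(σ² + n·σ₀²) = 751.3081·189.8884/5449.0451 = 26.181595.
Posterior SD = √σₙ² = √(751.3081·189.8884/5449.0451) = 5.1168.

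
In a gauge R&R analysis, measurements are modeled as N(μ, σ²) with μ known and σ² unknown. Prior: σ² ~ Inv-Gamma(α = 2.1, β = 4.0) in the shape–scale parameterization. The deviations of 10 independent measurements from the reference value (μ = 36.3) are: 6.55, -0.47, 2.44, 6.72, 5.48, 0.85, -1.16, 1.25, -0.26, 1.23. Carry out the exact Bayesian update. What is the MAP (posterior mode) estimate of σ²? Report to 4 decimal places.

With known mean μ and an Inverse-Gamma(α, β) prior on σ², the Normal likelihood is conjugate: posterior is Inv-Gamma(α + n/2, β + Σ(xᵢ−μ)²/2).
Σ(xᵢ−μ)² = (6.55)² + (-0.47)² + (2.44)² + (6.72)² + (5.48)² + (0.85)² + (-1.16)² + (1.25)² + (-0.26)² + (1.23)² = 129.4769.
Posterior: Inv-Gamma(2.1 + 10/2, 4.0 + 129.4769/2) = Inv-Gamma(7.10, 68.73845).
Mode = β/(α+1) = 68.73845/8.10 = 8.4862.

8.4862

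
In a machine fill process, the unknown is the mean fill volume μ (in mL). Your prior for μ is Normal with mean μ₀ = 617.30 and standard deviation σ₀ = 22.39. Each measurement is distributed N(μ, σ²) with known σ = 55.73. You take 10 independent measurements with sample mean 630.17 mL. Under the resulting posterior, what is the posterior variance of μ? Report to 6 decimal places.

For Normal data with known variance σ², a Normal(μ₀, σ₀²) prior on μ is conjugate. Posterior precision = 1/σ₀² + n/σ²; posterior mean is the precision-weighted average of μ₀ and x̄.
σ₀² = 22.39² = 501.3121, σ² = 55.73² = 3105.8329; σ² + n·σ₀² = 3105.8329 + 10·501.3121 = 8118.9539.
Posterior precision = 1/σ₀² + n/σ² = 1/501.3121 + 10/3105.8329 = (σ² + n·σ₀²)/(σ₀²σ²) = 8118.9539/(501.3121·3105.8329); posterior variance σₙ² = σ₀²σ²/(σ² + n·σ₀²) = 501.3121·3105.8329/8118.9539 = 191.772442.

191.772442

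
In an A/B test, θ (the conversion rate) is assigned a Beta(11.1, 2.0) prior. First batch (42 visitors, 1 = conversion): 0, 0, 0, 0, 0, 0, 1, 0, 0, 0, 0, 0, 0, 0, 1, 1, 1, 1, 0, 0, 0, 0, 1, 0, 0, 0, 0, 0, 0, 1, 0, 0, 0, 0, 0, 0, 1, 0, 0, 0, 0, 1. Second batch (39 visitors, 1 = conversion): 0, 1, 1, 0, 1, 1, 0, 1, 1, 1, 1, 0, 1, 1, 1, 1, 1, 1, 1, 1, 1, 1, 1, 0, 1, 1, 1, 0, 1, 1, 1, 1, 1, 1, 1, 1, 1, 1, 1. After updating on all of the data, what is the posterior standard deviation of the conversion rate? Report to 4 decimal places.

0.0508

The Beta prior is conjugate to a Binomial/Bernoulli likelihood; the update adds successes to α and failures to β.
After batch 1: Beta(11.1+9, 2.0+33) = Beta(20.1, 35.0).
After batch 2: Beta(20.1+33, 35.0+6) = Beta(53.1, 41.0).
Var = αβ/((α+β)²(α+β+1)) = 53.1·41.0/(94.1²·95.1) = 0.00258535; SD = √0.00258535 = 0.0508.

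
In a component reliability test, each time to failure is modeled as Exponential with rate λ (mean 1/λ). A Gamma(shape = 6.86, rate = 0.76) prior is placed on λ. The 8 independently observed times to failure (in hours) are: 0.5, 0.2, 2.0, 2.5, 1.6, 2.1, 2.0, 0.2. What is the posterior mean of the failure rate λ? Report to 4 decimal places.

With a Gamma(shape α, rate β) prior on the exponential rate λ, the posterior after n observations with total T = Σxᵢ is Gamma(α+n, β+T).
Sum of observations T = 11.1 hours; n = 8.
Posterior: Gamma(6.86+8, 0.76+11.1) = Gamma(14.86, 11.86).
Posterior mean of λ = α/β = 14.86/11.86 = 1.2530.

1.2530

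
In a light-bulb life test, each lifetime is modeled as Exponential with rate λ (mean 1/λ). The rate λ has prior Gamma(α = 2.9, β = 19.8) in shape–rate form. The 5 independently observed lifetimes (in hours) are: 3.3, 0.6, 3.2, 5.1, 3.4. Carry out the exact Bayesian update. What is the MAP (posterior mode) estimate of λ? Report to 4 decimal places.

With a Gamma(shape α, rate β) prior on the exponential rate λ, the posterior after n observations with total T = Σxᵢ is Gamma(α+n, β+T).
Sum of observations T = 15.6 hours; n = 5.
Posterior: Gamma(2.9+5, 19.8+15.6) = Gamma(7.9, 35.4).
Mode = (α−1)/β = 0.1949.

0.1949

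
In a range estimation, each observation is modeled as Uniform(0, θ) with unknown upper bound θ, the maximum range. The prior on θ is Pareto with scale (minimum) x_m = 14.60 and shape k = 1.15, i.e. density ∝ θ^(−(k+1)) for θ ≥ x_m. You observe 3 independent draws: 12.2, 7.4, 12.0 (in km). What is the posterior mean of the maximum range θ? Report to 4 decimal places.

19.2349

A Pareto(scale x_m, shape k) prior on the upper bound θ of Uniform(0, θ) is conjugate: posterior is Pareto(max(x_m, max xᵢ), k + n).
Sample maximum = 12.2; prior scale x_m = 14.60 → posterior scale = max = 14.60.
Posterior shape = 1.15 + 3 = 4.15.
E[θ|data] = k·x_m/(k−1) = 4.15·14.60/3.15 = 19.2349.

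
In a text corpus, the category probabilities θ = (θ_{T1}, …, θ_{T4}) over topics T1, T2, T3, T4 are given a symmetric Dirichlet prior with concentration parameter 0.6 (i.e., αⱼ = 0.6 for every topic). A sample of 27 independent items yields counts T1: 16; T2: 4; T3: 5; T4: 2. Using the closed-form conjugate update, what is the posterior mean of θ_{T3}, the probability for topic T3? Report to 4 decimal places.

The Dirichlet prior is conjugate to the Multinomial likelihood: each posterior αⱼ = prior αⱼ + observed count nⱼ.
Posterior concentration: (16.6, 4.6, 5.6, 2.6), total = 29.4.
E[θ_{T3}|data] = α_{T3}/Σα = 5.6/29.4 = 0.1905.

0.1905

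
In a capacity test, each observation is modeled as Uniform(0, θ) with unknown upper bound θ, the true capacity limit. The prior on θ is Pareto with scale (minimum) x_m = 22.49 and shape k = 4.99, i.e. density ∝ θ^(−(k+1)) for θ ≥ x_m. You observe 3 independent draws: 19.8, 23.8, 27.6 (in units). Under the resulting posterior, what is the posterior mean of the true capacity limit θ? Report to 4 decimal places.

A Pareto(scale x_m, shape k) prior on the upper bound θ of Uniform(0, θ) is conjugate: posterior is Pareto(max(x_m, max xᵢ), k + n).
Sample maximum = 27.6; prior scale x_m = 22.49 → posterior scale = max = 27.60.
Posterior shape = 4.99 + 3 = 7.99.
E[θ|data] = k·x_m/(k−1) = 7.99·27.60/6.99 = 31.5485.

31.5485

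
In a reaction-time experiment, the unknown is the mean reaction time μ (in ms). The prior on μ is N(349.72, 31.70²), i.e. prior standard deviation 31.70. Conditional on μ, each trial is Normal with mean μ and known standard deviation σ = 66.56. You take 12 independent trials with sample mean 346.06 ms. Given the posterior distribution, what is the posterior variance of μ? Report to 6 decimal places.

For Normal data with known variance σ², a Normal(μ₀, σ₀²) prior on μ is conjugate. Posterior precision = 1/σ₀² + n/σ²; posterior mean is the precision-weighted average of μ₀ and x̄.
σ₀² = 31.70² = 1004.89, σ² = 66.56² = 4430.2336; σ² + n·σ₀² = 4430.2336 + 12·1004.89 = 16488.9136.
Posterior precision = 1/σ₀² + n/σ² = 1/1004.89 + 12/4430.2336 = (σ² + n·σ₀²)/(σ₀²σ²) = 16488.9136/(1004.89·4430.2336); posterior variance σₙ² = σ₀²σ²/(σ² + n·σ₀²) = 1004.89·4430.2336/16488.9136 = 269.993376.

269.993376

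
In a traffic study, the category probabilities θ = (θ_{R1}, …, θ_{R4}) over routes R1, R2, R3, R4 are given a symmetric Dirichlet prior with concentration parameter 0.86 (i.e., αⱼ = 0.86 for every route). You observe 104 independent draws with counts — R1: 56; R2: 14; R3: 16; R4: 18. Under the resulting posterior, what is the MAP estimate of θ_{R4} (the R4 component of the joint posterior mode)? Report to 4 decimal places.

0.1727

The Dirichlet prior is conjugate to the Multinomial likelihood: each posterior αⱼ = prior αⱼ + observed count nⱼ.
Posterior concentration: (56.86, 14.86, 16.86, 18.86), total = 107.44.
Joint mode component: (α_{R4}−1)/(Σα−K) = 17.86/103.44 = 0.1727.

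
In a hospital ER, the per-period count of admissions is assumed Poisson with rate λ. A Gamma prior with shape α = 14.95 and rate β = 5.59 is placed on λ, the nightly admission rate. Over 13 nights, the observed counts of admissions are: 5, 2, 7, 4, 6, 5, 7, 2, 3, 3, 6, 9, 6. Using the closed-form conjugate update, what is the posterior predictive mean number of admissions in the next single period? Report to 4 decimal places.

With a Gamma(shape α, rate β) prior, the Poisson likelihood is conjugate: the posterior is Gamma(α + ΣXᵢ, β + n).
Sum of counts S = 65 over n = 13 nights.
Posterior: Gamma(α+S, β+n) = Gamma(14.95+65, 5.59+13) = Gamma(79.95, 18.59).
The predictive distribution for one future period is NegBinom with mean α/β = 4.3007.

4.3007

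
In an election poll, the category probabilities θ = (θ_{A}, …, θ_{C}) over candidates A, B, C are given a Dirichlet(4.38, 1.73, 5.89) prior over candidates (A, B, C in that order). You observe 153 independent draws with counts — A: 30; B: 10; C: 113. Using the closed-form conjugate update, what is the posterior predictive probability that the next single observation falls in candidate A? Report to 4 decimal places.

0.2084

The Dirichlet prior is conjugate to the Multinomial likelihood: each posterior αⱼ = prior αⱼ + observed count nⱼ.
Posterior concentration: (34.38, 11.73, 118.89), total = 165.00.
P(next = A | data) = α_{A}/Σα = 0.2084.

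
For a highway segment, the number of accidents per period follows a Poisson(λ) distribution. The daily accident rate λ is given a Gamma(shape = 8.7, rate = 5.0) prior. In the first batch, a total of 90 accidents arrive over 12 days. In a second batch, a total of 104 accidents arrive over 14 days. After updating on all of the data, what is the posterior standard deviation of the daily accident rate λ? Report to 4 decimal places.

With a Gamma(shape α, rate β) prior, the Poisson likelihood is conjugate: the posterior is Gamma(α + ΣXᵢ, β + n).
After batch 1: Gamma(α+S, β+n) = Gamma(8.7+90, 5.0+12) = Gamma(98.7, 17.0).
After batch 2: Gamma(α+S, β+n) = Gamma(98.7+104, 17.0+14) = Gamma(202.7, 31.0).
SD = √α/β = √202.7/31.0 = 0.4593.

0.4593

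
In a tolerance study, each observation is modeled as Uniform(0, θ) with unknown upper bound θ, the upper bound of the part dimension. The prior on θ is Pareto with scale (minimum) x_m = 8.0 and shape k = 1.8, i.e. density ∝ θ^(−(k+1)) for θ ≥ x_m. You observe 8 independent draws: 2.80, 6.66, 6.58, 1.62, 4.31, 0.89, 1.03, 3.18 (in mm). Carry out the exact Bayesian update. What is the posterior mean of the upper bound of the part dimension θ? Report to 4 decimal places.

A Pareto(scale x_m, shape k) prior on the upper bound θ of Uniform(0, θ) is conjugate: posterior is Pareto(max(x_m, max xᵢ), k + n).
Sample maximum = 6.66; prior scale x_m = 8.0 → posterior scale = max = 8.00.
Posterior shape = 1.8 + 8 = 9.8.
E[θ|data] = k·x_m/(k−1) = 9.8·8.00/8.8 = 8.9091.

8.9091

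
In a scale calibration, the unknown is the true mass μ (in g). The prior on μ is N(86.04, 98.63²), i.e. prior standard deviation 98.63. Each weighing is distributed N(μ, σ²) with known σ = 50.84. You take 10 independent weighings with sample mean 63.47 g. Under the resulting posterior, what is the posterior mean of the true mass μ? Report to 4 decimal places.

64.0542

For Normal data with known variance σ², a Normal(μ₀, σ₀²) prior on μ is conjugate. Posterior precision = 1/σ₀² + n/σ²; posterior mean is the precision-weighted average of μ₀ and x̄.
n·x̄ = 10·63.47 = 634.7.
σ₀² = 98.63² = 9727.8769, σ² = 50.84² = 2584.7056; σ² + n·σ₀² = 2584.7056 + 10·9727.8769 = 99863.4746.
Posterior mean = (μ₀/σ₀² + n·x̄/σ²)/(1/σ₀² + n/σ²) = (σ²·μ₀ + σ₀²·n·x̄)/(σ² + n·σ₀²) = (2584.7056·86.04 + 9727.8769·634.7)/99863.4746 = 6396671.538254/99863.4746 = 64.0542.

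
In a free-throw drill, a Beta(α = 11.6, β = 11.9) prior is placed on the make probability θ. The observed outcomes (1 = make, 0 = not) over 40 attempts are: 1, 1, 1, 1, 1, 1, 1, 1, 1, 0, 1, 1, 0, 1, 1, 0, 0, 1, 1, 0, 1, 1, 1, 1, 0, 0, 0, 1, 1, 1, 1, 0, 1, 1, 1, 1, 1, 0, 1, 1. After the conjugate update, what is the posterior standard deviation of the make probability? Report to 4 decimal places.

The Beta prior is conjugate to a Binomial/Bernoulli likelihood; the update adds successes to α and failures to β.
Posterior: Beta(α+k, β+n−k) = Beta(11.6+30, 11.9+10) = Beta(41.6, 21.9).
Var = αβ/((α+β)²(α+β+1)) = 41.6·21.9/(63.5²·64.5) = 0.00350292; SD = √0.00350292 = 0.0592.

0.0592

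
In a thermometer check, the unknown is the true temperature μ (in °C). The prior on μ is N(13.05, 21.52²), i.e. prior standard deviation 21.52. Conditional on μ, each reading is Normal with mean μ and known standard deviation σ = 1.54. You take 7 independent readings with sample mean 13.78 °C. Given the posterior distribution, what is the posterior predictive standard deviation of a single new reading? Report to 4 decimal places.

For Normal data with known variance σ², a Normal(μ₀, σ₀²) prior on μ is conjugate. Posterior precision = 1/σ₀² + n/σ²; posterior mean is the precision-weighted average of μ₀ and x̄.
σ₀² = 21.52² = 463.1104, σ² = 1.54² = 2.3716; σ² + n·σ₀² = 2.3716 + 7·463.1104 = 3244.1444.
Posterior precision = 1/σ₀² + n/σ² = 1/463.1104 + 7/2.3716 = (σ² + n·σ₀²)/(σ₀²σ²) = 3244.1444/(463.1104·2.3716); posterior variance σₙ² = σ₀²σ²/(σ² + n·σ₀²) = 463.1104·2.3716/3244.1444 = 0.338552.
Predictive variance for one new observation = σₙ² + σ² = 463.1104·2.3716/3244.1444 + 2.3716 = σ²·(σ₀² + 3244.1444)/3244.1444 = 2.3716·3707.2548/3244.1444 = 2.710152; SD = √(2.3716·3707.2548/3244.1444) = 1.6463.

1.6463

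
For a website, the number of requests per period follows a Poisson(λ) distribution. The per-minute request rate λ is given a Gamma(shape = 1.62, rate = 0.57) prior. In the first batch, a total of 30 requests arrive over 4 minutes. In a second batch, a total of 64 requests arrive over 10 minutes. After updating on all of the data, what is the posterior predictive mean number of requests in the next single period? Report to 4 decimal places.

6.5628

With a Gamma(shape α, rate β) prior, the Poisson likelihood is conjugate: the posterior is Gamma(α + ΣXᵢ, β + n).
After batch 1: Gamma(α+S, β+n) = Gamma(1.62+30, 0.57+4) = Gamma(31.62, 4.57).
After batch 2: Gamma(α+S, β+n) = Gamma(31.62+64, 4.57+10) = Gamma(95.62, 14.57).
The predictive distribution for one future period is NegBinom with mean α/β = 6.5628.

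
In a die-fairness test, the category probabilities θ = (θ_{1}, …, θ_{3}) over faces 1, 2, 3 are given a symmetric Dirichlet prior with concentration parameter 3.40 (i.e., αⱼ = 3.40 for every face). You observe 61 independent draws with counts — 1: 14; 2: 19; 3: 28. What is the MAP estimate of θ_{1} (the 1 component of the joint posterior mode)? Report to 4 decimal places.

The Dirichlet prior is conjugate to the Multinomial likelihood: each posterior αⱼ = prior αⱼ + observed count nⱼ.
Posterior concentration: (17.40, 22.40, 31.40), total = 71.20.
Joint mode component: (α_{1}−1)/(Σα−K) = 16.40/68.20 = 0.2405.

0.2405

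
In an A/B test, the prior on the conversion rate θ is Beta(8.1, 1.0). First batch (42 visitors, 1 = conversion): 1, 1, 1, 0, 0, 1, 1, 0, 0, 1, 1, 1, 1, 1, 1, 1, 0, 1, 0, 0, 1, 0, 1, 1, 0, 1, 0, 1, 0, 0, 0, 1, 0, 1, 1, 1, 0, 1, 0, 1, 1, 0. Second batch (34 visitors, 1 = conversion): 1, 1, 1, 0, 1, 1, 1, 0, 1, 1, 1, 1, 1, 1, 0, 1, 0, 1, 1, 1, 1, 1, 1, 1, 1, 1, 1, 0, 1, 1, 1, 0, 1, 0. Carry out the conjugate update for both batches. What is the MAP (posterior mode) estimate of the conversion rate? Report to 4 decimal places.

0.7112

The Beta prior is conjugate to a Binomial/Bernoulli likelihood; the update adds successes to α and failures to β.
After batch 1: Beta(8.1+25, 1.0+17) = Beta(33.1, 18.0).
After batch 2: Beta(33.1+27, 18.0+7) = Beta(60.1, 25.0).
Mode of Beta(a,b) for a,b>1 is (a−1)/(a+b−2) = 59.1/83.1 = 0.7112.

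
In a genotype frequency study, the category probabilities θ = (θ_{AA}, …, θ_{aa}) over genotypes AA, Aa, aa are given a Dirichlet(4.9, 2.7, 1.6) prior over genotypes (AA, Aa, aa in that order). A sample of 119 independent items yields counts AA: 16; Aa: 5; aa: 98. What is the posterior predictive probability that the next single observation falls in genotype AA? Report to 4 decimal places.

The Dirichlet prior is conjugate to the Multinomial likelihood: each posterior αⱼ = prior αⱼ + observed count nⱼ.
Posterior concentration: (20.9, 7.7, 99.6), total = 128.2.
P(next = AA | data) = α_{AA}/Σα = 0.1630.

0.1630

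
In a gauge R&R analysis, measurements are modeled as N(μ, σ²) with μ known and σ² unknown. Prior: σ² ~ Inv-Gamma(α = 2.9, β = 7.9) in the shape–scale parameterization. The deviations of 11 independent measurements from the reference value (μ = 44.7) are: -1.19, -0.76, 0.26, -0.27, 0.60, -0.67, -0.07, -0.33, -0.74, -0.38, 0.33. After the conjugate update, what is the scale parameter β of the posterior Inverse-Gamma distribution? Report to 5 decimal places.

With known mean μ and an Inverse-Gamma(α, β) prior on σ², the Normal likelihood is conjugate: posterior is Inv-Gamma(α + n/2, β + Σ(xᵢ−μ)²/2).
Σ(xᵢ−μ)² = (-1.19)² + (-0.76)² + (0.26)² + (-0.27)² + (0.60)² + (-0.67)² + (-0.07)² + (-0.33)² + (-0.74)² + (-0.38)² + (0.33)² = 3.8578.
Posterior: Inv-Gamma(2.9 + 11/2, 7.9 + 3.8578/2) = Inv-Gamma(8.40, 9.82890).
Posterior β = 9.82890.

9.82890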